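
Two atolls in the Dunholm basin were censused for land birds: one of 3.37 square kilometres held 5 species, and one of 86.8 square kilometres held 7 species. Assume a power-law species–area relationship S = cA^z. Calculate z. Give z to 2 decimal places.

Taking logs: ln S = ln c + z ln A, so z = (ln S₂ − ln S₁)/(ln A₂ − ln A₁).
z = ln(7/5) / ln(86.8/3.37) = ln(1.4) / ln(25.76) = 0.3365 / 3.2487 = 0.1036

0.10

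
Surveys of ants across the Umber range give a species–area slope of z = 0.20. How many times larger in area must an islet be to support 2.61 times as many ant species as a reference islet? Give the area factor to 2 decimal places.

(A₂/A₁)^0.2 = 2.61, so A₂/A₁ = 2.61^(1/0.2) = 2.61^5
ln(A₂/A₁) = ln 2.61 / 0.2 = 0.9594 / 0.2 = 4.7968
A₂/A₁ = e^4.7968 ≈ 121.1

121.12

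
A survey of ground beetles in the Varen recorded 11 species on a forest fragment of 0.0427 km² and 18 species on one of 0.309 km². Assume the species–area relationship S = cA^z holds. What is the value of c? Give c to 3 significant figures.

z = ln(S₂/S₁) / ln(A₂/A₁) = ln(18/11) / ln(0.309/0.0427) = 0.4925 / 1.9791 = 0.2488
c = S₁ / A₁^z = 11 / 0.0427^0.2488 = 11 / 0.4563 = 24.11

24.1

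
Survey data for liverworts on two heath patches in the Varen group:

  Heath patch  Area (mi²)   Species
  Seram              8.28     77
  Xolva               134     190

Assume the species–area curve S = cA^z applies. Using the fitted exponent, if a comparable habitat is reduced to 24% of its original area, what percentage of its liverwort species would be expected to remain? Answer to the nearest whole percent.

z = ln(190/77) / ln(134/8.28) = 0.9032 / 2.7840 = 0.3244
S_new/S_old = (A_new/A_old)^z = 0.24^0.3244 = exp(0.3244 × -1.4271) = 0.6294

63%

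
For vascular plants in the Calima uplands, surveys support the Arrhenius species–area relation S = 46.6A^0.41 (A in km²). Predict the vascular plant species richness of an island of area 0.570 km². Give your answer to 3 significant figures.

S = 46.6 × 0.57^0.41
ln S = ln 46.6 + 0.41 × ln 0.57 = 3.8416 + 0.41 × -0.5621 = 3.6111
S = e^3.6111 ≈ 37.01

37.0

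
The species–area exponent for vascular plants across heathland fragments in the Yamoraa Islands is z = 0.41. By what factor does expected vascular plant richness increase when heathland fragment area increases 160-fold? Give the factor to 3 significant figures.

8.01

S₂/S₁ = (A₂/A₁)^z = 160^0.41
ln(S₂/S₁) = 0.41 × ln 160 = 0.41 × 5.0752 = 2.0808
S₂/S₁ = e^2.0808 ≈ 8.011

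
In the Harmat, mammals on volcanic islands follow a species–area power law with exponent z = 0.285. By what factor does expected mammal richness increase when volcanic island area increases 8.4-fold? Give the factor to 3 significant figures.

S₂/S₁ = (A₂/A₁)^z = 8.4^0.285
ln(S₂/S₁) = 0.285 × ln 8.4 = 0.285 × 2.1282 = 0.6065
S₂/S₁ = e^0.6065 ≈ 1.834

1.83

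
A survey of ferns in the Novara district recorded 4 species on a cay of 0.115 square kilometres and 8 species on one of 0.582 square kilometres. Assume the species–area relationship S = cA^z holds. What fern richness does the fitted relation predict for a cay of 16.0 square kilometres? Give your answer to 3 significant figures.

z = ln(8/4) / ln(0.582/0.115) = 0.6931 / 1.6215 = 0.4275
c = 4 / 0.115^0.4275 = 4 / 0.3967 = 10.08
S₃ = 10.08 × 16^0.4275 = 10.08 × 3.271 ≈ 32.98

33.0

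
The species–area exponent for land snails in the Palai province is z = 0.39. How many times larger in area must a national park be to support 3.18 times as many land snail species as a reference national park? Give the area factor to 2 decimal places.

(A₂/A₁)^0.39 = 3.18, so A₂/A₁ = 3.18^(1/0.39) = 3.18^2.564
ln(A₂/A₁) = ln 3.18 / 0.39 = 1.1569 / 0.39 = 2.9664
A₂/A₁ = e^2.9664 ≈ 19.42

19.42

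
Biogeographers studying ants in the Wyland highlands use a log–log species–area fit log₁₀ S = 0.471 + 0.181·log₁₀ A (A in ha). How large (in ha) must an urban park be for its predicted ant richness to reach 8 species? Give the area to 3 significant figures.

244 ha

8 = 2.958 × A^0.181  ⇒  A^0.181 = 8/2.958 = 2.705
ln A = ln(2.705) / 0.181 = 0.9949 / 0.181 = 5.4968
A = e^5.4968 ≈ 243.9 ha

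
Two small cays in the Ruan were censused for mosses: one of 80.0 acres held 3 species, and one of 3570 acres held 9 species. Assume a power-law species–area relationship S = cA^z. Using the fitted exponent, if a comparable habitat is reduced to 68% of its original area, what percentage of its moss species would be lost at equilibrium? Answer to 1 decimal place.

10.6%

z = ln(9/3) / ln(3570/80) = 1.0986 / 3.7983 = 0.2892
S_new/S_old = (A_new/A_old)^z = 0.68^0.2892 = exp(0.2892 × -0.3857) = 0.8944
Fraction lost = 1 − 0.8944 = 0.1056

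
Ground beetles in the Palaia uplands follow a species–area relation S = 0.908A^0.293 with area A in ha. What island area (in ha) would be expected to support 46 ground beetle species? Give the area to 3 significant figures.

658000 ha

46 = 0.908 × A^0.293  ⇒  A^0.293 = 46/0.908 = 50.66
ln A = ln(50.66) / 0.293 = 3.9252 / 0.293 = 13.3964
A = e^13.3964 ≈ 657647 ha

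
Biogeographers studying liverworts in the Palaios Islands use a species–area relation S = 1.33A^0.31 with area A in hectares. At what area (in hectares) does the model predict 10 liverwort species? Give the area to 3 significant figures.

670 hectares

10 = 1.33 × A^0.31  ⇒  A^0.31 = 10/1.33 = 7.519
ln A = ln(7.519) / 0.31 = 2.0174 / 0.31 = 6.5078
A = e^6.5078 ≈ 670.3 hectares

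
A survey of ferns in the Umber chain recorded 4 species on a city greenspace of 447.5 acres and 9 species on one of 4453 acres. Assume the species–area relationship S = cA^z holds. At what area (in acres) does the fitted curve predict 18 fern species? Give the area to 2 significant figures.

z = ln(9/4) / ln(4453/447.5) = 0.8109 / 2.2977 = 0.3529
c = 4 / 447.5^0.3529 = 4 / 8.621 = 0.464
A = (18/0.464)^(1/0.3529) ⇒ ln A = ln(38.8)/0.3529 = 10.3653
A = e^10.3653 ≈ 31738 acres

32000 acres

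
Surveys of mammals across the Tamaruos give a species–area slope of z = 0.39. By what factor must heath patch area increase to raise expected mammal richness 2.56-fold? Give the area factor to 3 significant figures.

11.1

(A₂/A₁)^0.39 = 2.56, so A₂/A₁ = 2.56^(1/0.39) = 2.56^2.564
ln(A₂/A₁) = ln 2.56 / 0.39 = 0.9400 / 0.39 = 2.4103
A₂/A₁ = e^2.4103 ≈ 11.14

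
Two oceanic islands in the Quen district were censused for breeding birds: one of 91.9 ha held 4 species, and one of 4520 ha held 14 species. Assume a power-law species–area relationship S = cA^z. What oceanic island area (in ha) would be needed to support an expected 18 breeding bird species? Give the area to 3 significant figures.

9870 ha

z = ln(14/4) / ln(4520/91.9) = 1.2528 / 3.8956 = 0.3216
c = 4 / 91.9^0.3216 = 4 / 4.279 = 0.9347
A = (18/0.9347)^(1/0.3216) ⇒ ln A = ln(19.26)/0.3216 = 9.1977
A = e^9.1977 ≈ 9875 ha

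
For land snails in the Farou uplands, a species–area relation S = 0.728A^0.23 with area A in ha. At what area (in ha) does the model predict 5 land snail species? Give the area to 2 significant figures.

4300 ha

5 = 0.728 × A^0.23  ⇒  A^0.23 = 5/0.728 = 6.868
ln A = ln(6.868) / 0.23 = 1.9269 / 0.23 = 8.3778
A = e^8.3778 ≈ 4349 ha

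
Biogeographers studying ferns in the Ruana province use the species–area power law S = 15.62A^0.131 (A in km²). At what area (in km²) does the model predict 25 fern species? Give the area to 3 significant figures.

25 = 15.62 × A^0.131  ⇒  A^0.131 = 25/15.62 = 1.601
ln A = ln(1.601) / 0.131 = 0.4703 / 0.131 = 3.5903
A = e^3.5903 ≈ 36.24 km²

36.2 km²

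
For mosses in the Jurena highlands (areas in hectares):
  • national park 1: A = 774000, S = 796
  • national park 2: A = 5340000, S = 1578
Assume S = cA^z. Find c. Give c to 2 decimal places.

z = ln(S₂/S₁) / ln(A₂/A₁) = ln(1578/796) / ln(5340000/774000) = 0.6843 / 1.9314 = 0.3543
c = S₁ / A₁^z = 796 / 774000^0.3543 = 796 / 122 = 6.524

6.52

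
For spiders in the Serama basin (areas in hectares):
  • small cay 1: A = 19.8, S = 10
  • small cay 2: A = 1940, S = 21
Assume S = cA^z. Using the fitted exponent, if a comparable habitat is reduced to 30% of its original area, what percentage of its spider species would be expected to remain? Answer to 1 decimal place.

82.3%

z = ln(21/10) / ln(1940/19.8) = 0.7419 / 4.5848 = 0.1618
S_new/S_old = (A_new/A_old)^z = 0.3^0.1618 = exp(0.1618 × -1.2040) = 0.823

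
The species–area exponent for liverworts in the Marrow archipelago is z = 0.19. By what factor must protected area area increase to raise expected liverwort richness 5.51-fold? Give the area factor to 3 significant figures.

(A₂/A₁)^0.19 = 5.51, so A₂/A₁ = 5.51^(1/0.19) = 5.51^5.263
ln(A₂/A₁) = ln 5.51 / 0.19 = 1.7066 / 0.19 = 8.9819
A₂/A₁ = e^8.9819 ≈ 7958

7960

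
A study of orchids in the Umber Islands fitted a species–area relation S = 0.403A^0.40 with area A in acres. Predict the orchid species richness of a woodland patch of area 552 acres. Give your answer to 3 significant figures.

5.04

S = 0.403 × 552^0.4
ln S = ln 0.403 + 0.4 × ln 552 = -0.9088 + 0.4 × 6.3135 = 1.6166
S = e^1.6166 ≈ 5.036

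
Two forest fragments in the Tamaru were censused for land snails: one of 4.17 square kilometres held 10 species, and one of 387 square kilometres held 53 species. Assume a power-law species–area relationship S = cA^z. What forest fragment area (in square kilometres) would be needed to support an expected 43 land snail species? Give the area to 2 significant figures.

z = ln(53/10) / ln(387/4.17) = 1.6677 / 4.5305 = 0.3681
c = 10 / 4.17^0.3681 = 10 / 1.692 = 5.912
A = (43/5.912)^(1/0.3681) ⇒ ln A = ln(7.274)/0.3681 = 5.3904
A = e^5.3904 ≈ 219.3 square kilometres

220 square kilometres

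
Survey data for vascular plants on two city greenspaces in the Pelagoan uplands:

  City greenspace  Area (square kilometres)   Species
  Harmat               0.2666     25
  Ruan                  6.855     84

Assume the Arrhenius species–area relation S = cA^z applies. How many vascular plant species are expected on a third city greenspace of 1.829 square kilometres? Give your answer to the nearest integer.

51

z = ln(84/25) / ln(6.855/0.2666) = 1.2119 / 3.2470 = 0.3733
c = 25 / 0.2666^0.3733 = 25 / 0.6105 = 40.95
S₃ = 40.95 × 1.829^0.3733 = 40.95 × 1.253 ≈ 51.3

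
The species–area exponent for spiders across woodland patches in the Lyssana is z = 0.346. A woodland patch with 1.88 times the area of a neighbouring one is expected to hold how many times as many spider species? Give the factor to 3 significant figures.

S₂/S₁ = (A₂/A₁)^z = 1.88^0.346
ln(S₂/S₁) = 0.346 × ln 1.88 = 0.346 × 0.6313 = 0.2184
S₂/S₁ = e^0.2184 ≈ 1.244

1.24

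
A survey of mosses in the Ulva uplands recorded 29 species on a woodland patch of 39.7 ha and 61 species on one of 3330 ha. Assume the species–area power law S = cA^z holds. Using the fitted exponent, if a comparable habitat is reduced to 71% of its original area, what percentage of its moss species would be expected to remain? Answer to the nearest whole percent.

94%

z = ln(61/29) / ln(3330/39.7) = 0.7436 / 4.4294 = 0.1679
S_new/S_old = (A_new/A_old)^z = 0.71^0.1679 = exp(0.1679 × -0.3425) = 0.9441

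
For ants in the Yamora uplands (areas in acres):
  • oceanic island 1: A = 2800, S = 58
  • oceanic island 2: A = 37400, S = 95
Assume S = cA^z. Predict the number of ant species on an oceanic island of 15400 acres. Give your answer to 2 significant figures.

80

z = ln(95/58) / ln(37400/2800) = 0.4934 / 2.5921 = 0.1904
c = 58 / 2800^0.1904 = 58 / 4.531 = 12.8
S₃ = 12.8 × 15400^0.1904 = 12.8 × 6.268 ≈ 80.24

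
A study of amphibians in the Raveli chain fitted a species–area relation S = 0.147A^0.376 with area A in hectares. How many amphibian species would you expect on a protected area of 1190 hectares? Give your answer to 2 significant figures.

S = 0.147 × 1190^0.376
ln S = ln 0.147 + 0.376 × ln 1190 = -1.9173 + 0.376 × 7.0817 = 0.7454
S = e^0.7454 ≈ 2.107

2.1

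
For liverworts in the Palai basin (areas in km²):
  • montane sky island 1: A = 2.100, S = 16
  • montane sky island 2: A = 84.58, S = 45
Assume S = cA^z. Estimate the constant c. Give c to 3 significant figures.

z = ln(S₂/S₁) / ln(A₂/A₁) = ln(45/16) / ln(84.58/2.1) = 1.0341 / 3.6958 = 0.2798
c = S₁ / A₁^z = 16 / 2.1^0.2798 = 16 / 1.231 = 13

13.0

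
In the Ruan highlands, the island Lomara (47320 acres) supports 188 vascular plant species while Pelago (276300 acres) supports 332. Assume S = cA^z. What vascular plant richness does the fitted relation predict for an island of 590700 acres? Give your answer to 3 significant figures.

z = ln(332/188) / ln(276300/47320) = 0.5687 / 1.7646 = 0.3223
c = 188 / 47320^0.3223 = 188 / 32.11 = 5.854
S₃ = 5.854 × 590700^0.3223 = 5.854 × 72.45 ≈ 424.1

424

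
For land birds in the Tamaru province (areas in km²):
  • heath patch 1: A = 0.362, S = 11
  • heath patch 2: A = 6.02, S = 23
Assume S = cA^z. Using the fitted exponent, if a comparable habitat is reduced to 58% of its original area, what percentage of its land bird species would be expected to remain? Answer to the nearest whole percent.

z = ln(23/11) / ln(6.02/0.362) = 0.7376 / 2.8112 = 0.2624
S_new/S_old = (A_new/A_old)^z = 0.58^0.2624 = exp(0.2624 × -0.5447) = 0.8668

87%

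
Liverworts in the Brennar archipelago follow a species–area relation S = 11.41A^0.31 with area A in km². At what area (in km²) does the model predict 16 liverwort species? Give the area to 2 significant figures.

16 = 11.41 × A^0.31  ⇒  A^0.31 = 16/11.41 = 1.402
ln A = ln(1.402) / 0.31 = 0.3381 / 0.31 = 1.0906
A = e^1.0906 ≈ 2.976 km²

3.0 km²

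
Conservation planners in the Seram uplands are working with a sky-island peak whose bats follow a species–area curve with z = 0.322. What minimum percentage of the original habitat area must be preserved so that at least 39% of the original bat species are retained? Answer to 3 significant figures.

Need (A_new/A_old)^0.322 = 0.39, so A_new/A_old = 0.39^(1/0.322) = 0.39^3.106
ln(A_new/A_old) = ln 0.39 / 0.322 = -0.9416 / 0.322 = -2.9243
A_new/A_old = e^-2.9243 ≈ 0.0537

5.37%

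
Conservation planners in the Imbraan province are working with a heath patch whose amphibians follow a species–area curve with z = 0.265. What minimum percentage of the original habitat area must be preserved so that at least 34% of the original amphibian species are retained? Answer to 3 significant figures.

Need (A_new/A_old)^0.265 = 0.34, so A_new/A_old = 0.34^(1/0.265) = 0.34^3.774
ln(A_new/A_old) = ln 0.34 / 0.265 = -1.0788 / 0.265 = -4.0710
A_new/A_old = e^-4.0710 ≈ 0.01706

1.71%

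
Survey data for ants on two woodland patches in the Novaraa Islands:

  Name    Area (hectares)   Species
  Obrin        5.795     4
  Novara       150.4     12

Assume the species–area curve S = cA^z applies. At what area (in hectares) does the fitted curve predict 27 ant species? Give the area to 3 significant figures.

1660 hectares

z = ln(12/4) / ln(150.4/5.795) = 1.0986 / 3.2563 = 0.3374
c = 4 / 5.795^0.3374 = 4 / 1.809 = 2.211
A = (27/2.211)^(1/0.3374) ⇒ ln A = ln(12.21)/0.3374 = 7.4169
A = e^7.4169 ≈ 1664 hectares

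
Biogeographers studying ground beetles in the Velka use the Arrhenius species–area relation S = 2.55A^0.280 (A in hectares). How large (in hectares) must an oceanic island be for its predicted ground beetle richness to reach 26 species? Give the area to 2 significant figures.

4000 hectares

26 = 2.55 × A^0.28  ⇒  A^0.28 = 26/2.55 = 10.2
ln A = ln(10.2) / 0.28 = 2.3220 / 0.28 = 8.2929
A = e^8.2929 ≈ 3995 hectares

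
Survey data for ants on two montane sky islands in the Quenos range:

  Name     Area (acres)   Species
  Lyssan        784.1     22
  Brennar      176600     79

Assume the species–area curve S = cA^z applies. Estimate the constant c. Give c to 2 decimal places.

4.56

z = ln(S₂/S₁) / ln(A₂/A₁) = ln(79/22) / ln(176600/784.1) = 1.2784 / 5.4171 = 0.2360
c = S₁ / A₁^z = 22 / 784.1^0.2360 = 22 / 4.82 = 4.564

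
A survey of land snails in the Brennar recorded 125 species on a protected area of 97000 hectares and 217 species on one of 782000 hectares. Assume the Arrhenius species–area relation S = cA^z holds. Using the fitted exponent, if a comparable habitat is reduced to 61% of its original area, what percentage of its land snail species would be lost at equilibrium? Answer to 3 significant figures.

12.2%

z = ln(217/125) / ln(782000/97000) = 0.5516 / 2.0871 = 0.2643
S_new/S_old = (A_new/A_old)^z = 0.61^0.2643 = exp(0.2643 × -0.4943) = 0.8775
Fraction lost = 1 − 0.8775 = 0.1225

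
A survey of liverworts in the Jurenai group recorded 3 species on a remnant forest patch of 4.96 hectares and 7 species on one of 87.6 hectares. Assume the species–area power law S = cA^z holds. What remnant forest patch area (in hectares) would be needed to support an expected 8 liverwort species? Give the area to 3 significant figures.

138 hectares

z = ln(7/3) / ln(87.6/4.96) = 0.8473 / 2.8714 = 0.2951
c = 3 / 4.96^0.2951 = 3 / 1.604 = 1.87
A = (8/1.87)^(1/0.2951) ⇒ ln A = ln(4.278)/0.2951 = 4.9253
A = e^4.9253 ≈ 137.7 hectares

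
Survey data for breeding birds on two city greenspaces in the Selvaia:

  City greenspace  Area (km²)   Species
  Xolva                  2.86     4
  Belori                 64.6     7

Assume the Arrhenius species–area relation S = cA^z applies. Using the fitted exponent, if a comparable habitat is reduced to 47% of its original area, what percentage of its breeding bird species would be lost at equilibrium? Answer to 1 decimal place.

12.7%

z = ln(7/4) / ln(64.6/2.86) = 0.5596 / 3.1174 = 0.1795
S_new/S_old = (A_new/A_old)^z = 0.47^0.1795 = exp(0.1795 × -0.7550) = 0.8732
Fraction lost = 1 − 0.8732 = 0.1268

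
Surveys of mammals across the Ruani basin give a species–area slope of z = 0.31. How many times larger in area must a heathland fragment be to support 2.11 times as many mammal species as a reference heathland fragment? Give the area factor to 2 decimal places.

(A₂/A₁)^0.31 = 2.11, so A₂/A₁ = 2.11^(1/0.31) = 2.11^3.226
ln(A₂/A₁) = ln 2.11 / 0.31 = 0.7467 / 0.31 = 2.4087
A₂/A₁ = e^2.4087 ≈ 11.12

11.12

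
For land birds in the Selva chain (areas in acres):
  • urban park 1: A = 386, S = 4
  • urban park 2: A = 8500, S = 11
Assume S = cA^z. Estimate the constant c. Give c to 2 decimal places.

z = ln(S₂/S₁) / ln(A₂/A₁) = ln(11/4) / ln(8500/386) = 1.0116 / 3.0920 = 0.3272
c = S₁ / A₁^z = 4 / 386^0.3272 = 4 / 7.019 = 0.5699

0.57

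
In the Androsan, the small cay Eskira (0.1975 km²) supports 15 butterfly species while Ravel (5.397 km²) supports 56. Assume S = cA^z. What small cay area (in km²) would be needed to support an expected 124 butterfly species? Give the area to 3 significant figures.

39.7 km²

z = ln(56/15) / ln(5.397/0.1975) = 1.3173 / 3.3079 = 0.3982
c = 15 / 0.1975^0.3982 = 15 / 0.5242 = 28.62
A = (124/28.62)^(1/0.3982) ⇒ ln A = ln(4.333)/0.3982 = 3.6820
A = e^3.6820 ≈ 39.73 km²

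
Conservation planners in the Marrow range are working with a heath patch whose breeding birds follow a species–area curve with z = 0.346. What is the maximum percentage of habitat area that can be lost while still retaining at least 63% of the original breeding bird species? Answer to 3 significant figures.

73.7%

Need (A_new/A_old)^0.346 = 0.63, so A_new/A_old = 0.63^(1/0.346) = 0.63^2.89
ln(A_new/A_old) = ln 0.63 / 0.346 = -0.4620 / 0.346 = -1.3354
A_new/A_old = e^-1.3354 ≈ 0.2631
Fraction that can be lost = 1 − 0.2631 = 0.7369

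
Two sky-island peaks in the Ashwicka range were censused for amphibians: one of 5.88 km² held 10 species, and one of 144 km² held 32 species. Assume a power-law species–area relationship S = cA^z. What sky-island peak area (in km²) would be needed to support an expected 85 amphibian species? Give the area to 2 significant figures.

2100 km²

z = ln(32/10) / ln(144/5.88) = 1.1632 / 3.1983 = 0.3637
c = 10 / 5.88^0.3637 = 10 / 1.905 = 5.25
A = (85/5.25)^(1/0.3637) ⇒ ln A = ln(16.19)/0.3637 = 7.6560
A = e^7.6560 ≈ 2113 km²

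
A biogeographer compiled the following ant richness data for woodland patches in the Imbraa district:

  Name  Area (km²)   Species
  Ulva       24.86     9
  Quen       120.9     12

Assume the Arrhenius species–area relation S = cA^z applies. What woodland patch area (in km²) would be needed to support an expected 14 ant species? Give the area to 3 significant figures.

282 km²

z = ln(12/9) / ln(120.9/24.86) = 0.2877 / 1.5817 = 0.1819
c = 9 / 24.86^0.1819 = 9 / 1.794 = 5.017
A = (14/5.017)^(1/0.1819) ⇒ ln A = ln(2.791)/0.1819 = 5.6425
A = e^5.6425 ≈ 282.2 km²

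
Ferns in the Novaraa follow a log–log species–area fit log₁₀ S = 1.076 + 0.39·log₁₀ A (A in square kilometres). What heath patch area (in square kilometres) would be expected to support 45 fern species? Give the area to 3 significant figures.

45 = 11.91 × A^0.39  ⇒  A^0.39 = 45/11.91 = 3.778
ln A = ln(3.778) / 0.39 = 1.3291 / 0.39 = 3.4079
A = e^3.4079 ≈ 30.2 square kilometres

30.2 square kilometres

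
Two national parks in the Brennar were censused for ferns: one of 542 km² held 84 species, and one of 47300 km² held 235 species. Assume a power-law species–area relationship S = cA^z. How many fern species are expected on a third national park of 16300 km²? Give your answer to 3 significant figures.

z = ln(235/84) / ln(47300/542) = 1.0288 / 4.4690 = 0.2302
c = 84 / 542^0.2302 = 84 / 4.26 = 19.72
S₃ = 19.72 × 16300^0.2302 = 19.72 × 9.325 ≈ 183.9

184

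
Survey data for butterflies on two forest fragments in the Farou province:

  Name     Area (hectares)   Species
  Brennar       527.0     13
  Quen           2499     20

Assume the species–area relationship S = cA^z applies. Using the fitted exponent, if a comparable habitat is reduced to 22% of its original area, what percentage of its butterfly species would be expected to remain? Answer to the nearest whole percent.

z = ln(20/13) / ln(2499/527) = 0.4308 / 1.5564 = 0.2768
S_new/S_old = (A_new/A_old)^z = 0.22^0.2768 = exp(0.2768 × -1.5141) = 0.6577

66%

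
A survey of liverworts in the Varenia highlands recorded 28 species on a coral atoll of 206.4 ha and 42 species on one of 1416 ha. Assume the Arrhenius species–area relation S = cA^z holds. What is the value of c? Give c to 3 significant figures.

9.12

z = ln(S₂/S₁) / ln(A₂/A₁) = ln(42/28) / ln(1416/206.4) = 0.4055 / 1.9258 = 0.2105
c = S₁ / A₁^z = 28 / 206.4^0.2105 = 28 / 3.072 = 9.116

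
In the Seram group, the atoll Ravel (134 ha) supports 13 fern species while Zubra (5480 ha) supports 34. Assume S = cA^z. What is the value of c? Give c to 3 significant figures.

z = ln(S₂/S₁) / ln(A₂/A₁) = ln(34/13) / ln(5480/134) = 0.9614 / 3.7110 = 0.2591
c = S₁ / A₁^z = 13 / 134^0.2591 = 13 / 3.557 = 3.655

3.65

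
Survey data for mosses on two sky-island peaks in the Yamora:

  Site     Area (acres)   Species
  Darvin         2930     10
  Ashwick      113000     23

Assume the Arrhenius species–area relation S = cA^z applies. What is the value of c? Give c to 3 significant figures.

1.62

z = ln(S₂/S₁) / ln(A₂/A₁) = ln(23/10) / ln(113000/2930) = 0.8329 / 3.6524 = 0.2280
c = S₁ / A₁^z = 10 / 2930^0.2280 = 10 / 6.175 = 1.62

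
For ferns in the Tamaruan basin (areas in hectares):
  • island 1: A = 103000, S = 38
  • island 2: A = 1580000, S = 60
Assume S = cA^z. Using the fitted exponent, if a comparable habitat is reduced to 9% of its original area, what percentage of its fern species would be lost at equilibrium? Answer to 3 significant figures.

33.2%

z = ln(60/38) / ln(1580000/103000) = 0.4568 / 2.7305 = 0.1673
S_new/S_old = (A_new/A_old)^z = 0.09^0.1673 = exp(0.1673 × -2.4079) = 0.6684
Fraction lost = 1 − 0.6684 = 0.3316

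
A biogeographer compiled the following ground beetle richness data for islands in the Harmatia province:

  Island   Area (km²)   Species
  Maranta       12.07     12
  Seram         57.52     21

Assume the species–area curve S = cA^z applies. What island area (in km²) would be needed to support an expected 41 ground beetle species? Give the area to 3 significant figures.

z = ln(21/12) / ln(57.52/12.07) = 0.5596 / 1.5614 = 0.3584
c = 12 / 12.07^0.3584 = 12 / 2.442 = 4.915
A = (41/4.915)^(1/0.3584) ⇒ ln A = ln(8.342)/0.3584 = 5.9189
A = e^5.9189 ≈ 372 km²

372 km²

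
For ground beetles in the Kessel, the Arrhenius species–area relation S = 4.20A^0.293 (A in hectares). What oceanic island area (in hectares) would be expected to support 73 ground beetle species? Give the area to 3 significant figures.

73 = 4.2 × A^0.293  ⇒  A^0.293 = 73/4.2 = 17.38
ln A = ln(17.38) / 0.293 = 2.8554 / 0.293 = 9.7453
A = e^9.7453 ≈ 17074 hectares

17100 hectares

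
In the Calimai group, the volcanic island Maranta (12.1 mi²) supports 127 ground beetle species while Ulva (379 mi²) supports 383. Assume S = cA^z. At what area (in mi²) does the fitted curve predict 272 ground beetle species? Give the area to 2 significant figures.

130 mi²

z = ln(383/127) / ln(379/12.1) = 1.1038 / 3.4443 = 0.3205
c = 127 / 12.1^0.3205 = 127 / 2.223 = 57.12
A = (272/57.12)^(1/0.3205) ⇒ ln A = ln(4.762)/0.3205 = 4.8697
A = e^4.8697 ≈ 130.3 mi²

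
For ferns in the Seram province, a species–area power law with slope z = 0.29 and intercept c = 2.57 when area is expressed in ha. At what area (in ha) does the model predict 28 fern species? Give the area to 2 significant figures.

28 = 2.57 × A^0.29  ⇒  A^0.29 = 28/2.57 = 10.89
ln A = ln(10.89) / 0.29 = 2.3883 / 0.29 = 8.2355
A = e^8.2355 ≈ 3773 ha

3800 ha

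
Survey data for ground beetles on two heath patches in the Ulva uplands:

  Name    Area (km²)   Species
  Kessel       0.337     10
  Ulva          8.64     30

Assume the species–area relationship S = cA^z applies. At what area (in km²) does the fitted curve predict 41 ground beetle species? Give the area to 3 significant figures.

z = ln(30/10) / ln(8.64/0.337) = 1.0986 / 3.2441 = 0.3387
c = 10 / 0.337^0.3387 = 10 / 0.6919 = 14.45
A = (41/14.45)^(1/0.3387) ⇒ ln A = ln(2.837)/0.3387 = 3.0788
A = e^3.0788 ≈ 21.73 km²

21.7 km²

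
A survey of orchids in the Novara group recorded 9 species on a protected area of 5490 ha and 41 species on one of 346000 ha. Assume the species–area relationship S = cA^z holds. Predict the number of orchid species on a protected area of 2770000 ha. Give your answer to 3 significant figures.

z = ln(41/9) / ln(346000/5490) = 1.5163 / 4.1435 = 0.3660
c = 9 / 5490^0.3660 = 9 / 23.36 = 0.3852
S₃ = 0.3852 × 2770000^0.3660 = 0.3852 × 227.9 ≈ 87.78

87.8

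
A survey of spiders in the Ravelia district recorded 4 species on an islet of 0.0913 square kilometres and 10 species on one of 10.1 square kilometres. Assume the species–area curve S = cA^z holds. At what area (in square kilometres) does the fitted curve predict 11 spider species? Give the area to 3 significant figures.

16.5 square kilometres

z = ln(10/4) / ln(10.1/0.0913) = 0.9163 / 4.7061 = 0.1947
c = 4 / 0.0913^0.1947 = 4 / 0.6275 = 6.375
A = (11/6.375)^(1/0.1947) ⇒ ln A = ln(1.726)/0.1947 = 2.8021
A = e^2.8021 ≈ 16.48 square kilometres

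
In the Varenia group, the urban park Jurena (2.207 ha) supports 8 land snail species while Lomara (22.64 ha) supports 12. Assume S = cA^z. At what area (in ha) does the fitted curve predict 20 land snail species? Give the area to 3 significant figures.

z = ln(12/8) / ln(22.64/2.207) = 0.4055 / 2.3281 = 0.1742
c = 8 / 2.207^0.1742 = 8 / 1.148 = 6.97
A = (20/6.97)^(1/0.1742) ⇒ ln A = ln(2.87)/0.1742 = 6.0528
A = e^6.0528 ≈ 425.3 ha

425 ha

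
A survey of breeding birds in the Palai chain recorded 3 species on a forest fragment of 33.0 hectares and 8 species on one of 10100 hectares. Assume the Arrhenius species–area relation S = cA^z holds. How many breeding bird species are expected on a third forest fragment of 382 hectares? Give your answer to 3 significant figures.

4.56

z = ln(8/3) / ln(10100/33) = 0.9808 / 5.7238 = 0.1714
c = 3 / 33^0.1714 = 3 / 1.821 = 1.648
S₃ = 1.648 × 382^0.1714 = 1.648 × 2.77 ≈ 4.564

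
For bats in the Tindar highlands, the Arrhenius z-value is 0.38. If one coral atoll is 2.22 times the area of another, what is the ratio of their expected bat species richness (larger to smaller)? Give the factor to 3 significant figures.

S₂/S₁ = (A₂/A₁)^z = 2.22^0.38
ln(S₂/S₁) = 0.38 × ln 2.22 = 0.38 × 0.7975 = 0.3031
S₂/S₁ = e^0.3031 ≈ 1.354

1.35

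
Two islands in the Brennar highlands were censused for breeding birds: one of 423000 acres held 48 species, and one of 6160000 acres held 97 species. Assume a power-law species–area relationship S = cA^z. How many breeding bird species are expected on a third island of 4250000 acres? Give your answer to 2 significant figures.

88

z = ln(97/48) / ln(6160000/423000) = 0.7035 / 2.6785 = 0.2627
c = 48 / 423000^0.2627 = 48 / 30.05 = 1.598
S₃ = 1.598 × 4250000^0.2627 = 1.598 × 55.08 ≈ 87.99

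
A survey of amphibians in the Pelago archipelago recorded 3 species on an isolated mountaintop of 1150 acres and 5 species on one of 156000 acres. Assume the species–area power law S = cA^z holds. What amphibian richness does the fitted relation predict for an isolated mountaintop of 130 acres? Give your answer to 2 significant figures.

z = ln(5/3) / ln(156000/1150) = 0.5108 / 4.9101 = 0.1040
c = 3 / 1150^0.1040 = 3 / 2.082 = 1.441
S₃ = 1.441 × 130^0.1040 = 1.441 × 1.659 ≈ 2.391

2.4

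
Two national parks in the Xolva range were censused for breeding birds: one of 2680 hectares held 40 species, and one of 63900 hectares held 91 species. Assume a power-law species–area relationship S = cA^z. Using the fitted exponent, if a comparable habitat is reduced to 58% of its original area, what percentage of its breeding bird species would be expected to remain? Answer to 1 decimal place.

86.8%

z = ln(91/40) / ln(63900/2680) = 0.8220 / 3.1715 = 0.2592
S_new/S_old = (A_new/A_old)^z = 0.58^0.2592 = exp(0.2592 × -0.5447) = 0.8683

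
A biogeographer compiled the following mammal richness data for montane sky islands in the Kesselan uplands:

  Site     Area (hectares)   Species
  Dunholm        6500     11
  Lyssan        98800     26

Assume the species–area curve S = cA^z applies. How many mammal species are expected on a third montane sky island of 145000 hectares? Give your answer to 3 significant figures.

z = ln(26/11) / ln(98800/6500) = 0.8602 / 2.7213 = 0.3161
c = 11 / 6500^0.3161 = 11 / 16.04 = 0.6857
S₃ = 0.6857 × 145000^0.3161 = 0.6857 × 42.81 ≈ 29.35

29.4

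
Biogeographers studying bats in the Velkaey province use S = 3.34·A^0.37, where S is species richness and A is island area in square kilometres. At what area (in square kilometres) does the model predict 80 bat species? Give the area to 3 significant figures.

5350 square kilometres

80 = 3.34 × A^0.37  ⇒  A^0.37 = 80/3.34 = 23.95
ln A = ln(23.95) / 0.37 = 3.1761 / 0.37 = 8.5839
A = e^8.5839 ≈ 5345 square kilometres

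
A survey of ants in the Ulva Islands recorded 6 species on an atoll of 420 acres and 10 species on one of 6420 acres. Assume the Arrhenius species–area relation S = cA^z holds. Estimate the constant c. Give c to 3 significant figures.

z = ln(S₂/S₁) / ln(A₂/A₁) = ln(10/6) / ln(6420/420) = 0.5108 / 2.7269 = 0.1873
c = S₁ / A₁^z = 6 / 420^0.1873 = 6 / 3.1 = 1.935

1.94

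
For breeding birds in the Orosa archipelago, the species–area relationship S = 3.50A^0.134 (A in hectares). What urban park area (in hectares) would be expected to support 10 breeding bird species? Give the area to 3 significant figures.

2530 hectares

10 = 3.5 × A^0.134  ⇒  A^0.134 = 10/3.5 = 2.857
ln A = ln(2.857) / 0.134 = 1.0498 / 0.134 = 7.8345
A = e^7.8345 ≈ 2526 hectares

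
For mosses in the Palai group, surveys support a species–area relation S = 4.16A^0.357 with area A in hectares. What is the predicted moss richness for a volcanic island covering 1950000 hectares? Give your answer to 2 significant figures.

730

S = 4.16 × 1950000^0.357 = 4.16 × 176 ≈ 732.2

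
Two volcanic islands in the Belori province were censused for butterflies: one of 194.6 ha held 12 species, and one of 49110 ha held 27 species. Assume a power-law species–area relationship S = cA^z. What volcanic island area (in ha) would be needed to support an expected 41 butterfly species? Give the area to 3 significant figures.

848000 ha

z = ln(27/12) / ln(49110/194.6) = 0.8109 / 5.5309 = 0.1466
c = 12 / 194.6^0.1466 = 12 / 2.166 = 5.541
A = (41/5.541)^(1/0.1466) ⇒ ln A = ln(7.4)/0.1466 = 13.6509
A = e^13.6509 ≈ 848259 ha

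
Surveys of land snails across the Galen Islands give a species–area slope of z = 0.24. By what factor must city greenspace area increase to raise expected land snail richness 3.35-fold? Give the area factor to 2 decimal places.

(A₂/A₁)^0.24 = 3.35, so A₂/A₁ = 3.35^(1/0.24) = 3.35^4.167
ln(A₂/A₁) = ln 3.35 / 0.24 = 1.2090 / 0.24 = 5.0373
A₂/A₁ = e^5.0373 ≈ 154.1

154.06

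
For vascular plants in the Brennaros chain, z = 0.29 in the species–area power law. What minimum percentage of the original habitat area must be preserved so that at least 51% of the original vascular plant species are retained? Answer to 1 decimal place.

9.8%

Need (A_new/A_old)^0.29 = 0.51, so A_new/A_old = 0.51^(1/0.29) = 0.51^3.448
ln(A_new/A_old) = ln 0.51 / 0.29 = -0.6733 / 0.29 = -2.3219
A_new/A_old = e^-2.3219 ≈ 0.09809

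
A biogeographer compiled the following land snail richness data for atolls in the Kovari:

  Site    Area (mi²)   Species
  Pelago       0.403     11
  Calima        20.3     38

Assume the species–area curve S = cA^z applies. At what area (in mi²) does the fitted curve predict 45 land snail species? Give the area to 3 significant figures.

z = ln(38/11) / ln(20.3/0.403) = 1.2397 / 3.9194 = 0.3163
c = 11 / 0.403^0.3163 = 11 / 0.7502 = 14.66
A = (45/14.66)^(1/0.3163) ⇒ ln A = ln(3.069)/0.3163 = 3.5452
A = e^3.5452 ≈ 34.65 mi²

34.6 mi²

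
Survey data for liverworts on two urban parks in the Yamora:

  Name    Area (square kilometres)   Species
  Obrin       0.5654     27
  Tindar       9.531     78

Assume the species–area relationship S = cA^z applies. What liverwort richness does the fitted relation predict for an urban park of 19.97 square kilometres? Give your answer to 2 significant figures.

100

z = ln(78/27) / ln(9.531/0.5654) = 1.0609 / 2.8248 = 0.3756
c = 27 / 0.5654^0.3756 = 27 / 0.8072 = 33.45
S₃ = 33.45 × 19.97^0.3756 = 33.45 × 3.079 ≈ 103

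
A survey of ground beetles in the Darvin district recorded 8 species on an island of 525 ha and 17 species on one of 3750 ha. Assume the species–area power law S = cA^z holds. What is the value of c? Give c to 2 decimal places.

z = ln(S₂/S₁) / ln(A₂/A₁) = ln(17/8) / ln(3750/525) = 0.7538 / 1.9661 = 0.3834
c = S₁ / A₁^z = 8 / 525^0.3834 = 8 / 11.04 = 0.7248

0.72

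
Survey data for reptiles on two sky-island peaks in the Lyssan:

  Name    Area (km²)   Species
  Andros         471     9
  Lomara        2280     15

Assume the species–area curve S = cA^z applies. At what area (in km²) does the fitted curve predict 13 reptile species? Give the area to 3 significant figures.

z = ln(15/9) / ln(2280/471) = 0.5108 / 1.5771 = 0.3239
c = 9 / 471^0.3239 = 9 / 7.342 = 1.226
A = (13/1.226)^(1/0.3239) ⇒ ln A = ln(10.61)/0.3239 = 7.2901
A = e^7.2901 ≈ 1466 km²

1470 km²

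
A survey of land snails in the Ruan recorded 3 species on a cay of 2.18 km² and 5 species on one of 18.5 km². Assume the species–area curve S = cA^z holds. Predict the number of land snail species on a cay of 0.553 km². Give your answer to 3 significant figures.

z = ln(5/3) / ln(18.5/2.18) = 0.5108 / 2.1384 = 0.2389
c = 3 / 2.18^0.2389 = 3 / 1.205 = 2.49
S₃ = 2.49 × 0.553^0.2389 = 2.49 × 0.868 ≈ 2.162

2.16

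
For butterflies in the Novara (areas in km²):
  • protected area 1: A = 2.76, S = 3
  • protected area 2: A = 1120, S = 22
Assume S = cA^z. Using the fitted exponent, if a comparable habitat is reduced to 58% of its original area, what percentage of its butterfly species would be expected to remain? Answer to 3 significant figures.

z = ln(22/3) / ln(1120/2.76) = 1.9924 / 6.0059 = 0.3317
S_new/S_old = (A_new/A_old)^z = 0.58^0.3317 = exp(0.3317 × -0.5447) = 0.8347

83.5%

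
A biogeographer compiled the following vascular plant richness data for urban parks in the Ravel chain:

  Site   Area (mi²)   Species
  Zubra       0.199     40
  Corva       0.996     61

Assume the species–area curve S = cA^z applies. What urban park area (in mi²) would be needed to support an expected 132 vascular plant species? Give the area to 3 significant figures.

19.0 mi²

z = ln(61/40) / ln(0.996/0.199) = 0.4220 / 1.6104 = 0.2620
c = 40 / 0.199^0.2620 = 40 / 0.655 = 61.06
A = (132/61.06)^(1/0.2620) ⇒ ln A = ln(2.162)/0.2620 = 2.9419
A = e^2.9419 ≈ 18.95 mi²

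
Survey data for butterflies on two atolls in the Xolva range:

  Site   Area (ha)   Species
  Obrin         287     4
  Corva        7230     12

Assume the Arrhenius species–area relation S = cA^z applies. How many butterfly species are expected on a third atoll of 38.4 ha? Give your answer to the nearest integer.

z = ln(12/4) / ln(7230/287) = 1.0986 / 3.2265 = 0.3405
c = 4 / 287^0.3405 = 4 / 6.869 = 0.5823
S₃ = 0.5823 × 38.4^0.3405 = 0.5823 × 3.463 ≈ 2.017

2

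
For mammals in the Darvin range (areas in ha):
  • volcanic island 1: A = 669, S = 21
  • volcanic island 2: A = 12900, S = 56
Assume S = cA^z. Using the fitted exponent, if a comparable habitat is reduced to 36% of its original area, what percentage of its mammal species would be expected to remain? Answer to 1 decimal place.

71.3%

z = ln(56/21) / ln(12900/669) = 0.9808 / 2.9592 = 0.3315
S_new/S_old = (A_new/A_old)^z = 0.36^0.3315 = exp(0.3315 × -1.0217) = 0.7127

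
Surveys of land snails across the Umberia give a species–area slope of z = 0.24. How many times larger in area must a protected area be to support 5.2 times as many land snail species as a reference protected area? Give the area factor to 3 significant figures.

(A₂/A₁)^0.24 = 5.2, so A₂/A₁ = 5.2^(1/0.24) = 5.2^4.167
ln(A₂/A₁) = ln 5.2 / 0.24 = 1.6487 / 0.24 = 6.8694
A₂/A₁ = e^6.8694 ≈ 962.4

962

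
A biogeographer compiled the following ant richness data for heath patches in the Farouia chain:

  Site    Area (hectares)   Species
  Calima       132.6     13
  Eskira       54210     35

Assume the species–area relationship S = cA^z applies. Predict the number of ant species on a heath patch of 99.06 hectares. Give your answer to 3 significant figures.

z = ln(35/13) / ln(54210/132.6) = 0.9904 / 6.0133 = 0.1647
c = 13 / 132.6^0.1647 = 13 / 2.237 = 5.812
S₃ = 5.812 × 99.06^0.1647 = 5.812 × 2.132 ≈ 12.39

12.4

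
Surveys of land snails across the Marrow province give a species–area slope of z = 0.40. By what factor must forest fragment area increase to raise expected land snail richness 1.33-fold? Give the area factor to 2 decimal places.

2.04

(A₂/A₁)^0.4 = 1.33, so A₂/A₁ = 1.33^(1/0.4) = 1.33^2.5
ln(A₂/A₁) = ln 1.33 / 0.4 = 0.2852 / 0.4 = 0.7129
A₂/A₁ = e^0.7129 ≈ 2.04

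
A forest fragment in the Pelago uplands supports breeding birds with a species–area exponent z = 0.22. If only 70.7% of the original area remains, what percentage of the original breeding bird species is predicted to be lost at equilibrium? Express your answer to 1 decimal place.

7.3%

S_new/S_old = (A_new/A_old)^z = 0.707^0.22
= exp(0.22 × ln 0.707) = exp(0.22 × -0.3467) = exp(-0.0763) ≈ 0.9266
Fraction lost = 1 − 0.9266 = 0.07344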